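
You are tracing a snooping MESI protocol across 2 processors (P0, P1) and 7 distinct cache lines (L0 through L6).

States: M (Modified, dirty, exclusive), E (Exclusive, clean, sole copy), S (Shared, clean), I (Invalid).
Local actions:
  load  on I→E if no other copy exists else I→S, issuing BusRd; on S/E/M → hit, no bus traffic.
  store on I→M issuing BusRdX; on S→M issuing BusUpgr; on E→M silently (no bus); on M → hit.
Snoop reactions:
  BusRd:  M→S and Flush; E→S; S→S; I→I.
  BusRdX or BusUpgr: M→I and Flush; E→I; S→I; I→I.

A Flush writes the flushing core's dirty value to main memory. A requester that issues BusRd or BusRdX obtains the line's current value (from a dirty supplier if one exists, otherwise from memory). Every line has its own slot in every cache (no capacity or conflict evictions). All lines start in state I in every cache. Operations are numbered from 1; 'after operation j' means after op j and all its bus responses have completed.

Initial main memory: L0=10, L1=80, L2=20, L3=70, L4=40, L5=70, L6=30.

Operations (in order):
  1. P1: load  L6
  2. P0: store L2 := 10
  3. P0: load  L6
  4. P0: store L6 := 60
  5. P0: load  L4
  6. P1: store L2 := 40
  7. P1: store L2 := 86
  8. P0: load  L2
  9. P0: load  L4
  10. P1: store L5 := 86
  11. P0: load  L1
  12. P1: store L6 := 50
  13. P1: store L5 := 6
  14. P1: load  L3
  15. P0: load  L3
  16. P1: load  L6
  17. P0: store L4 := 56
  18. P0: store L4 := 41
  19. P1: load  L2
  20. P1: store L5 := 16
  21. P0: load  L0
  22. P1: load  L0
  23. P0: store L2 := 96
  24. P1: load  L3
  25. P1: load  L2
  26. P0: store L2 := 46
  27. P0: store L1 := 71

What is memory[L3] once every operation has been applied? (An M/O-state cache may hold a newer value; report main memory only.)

memory[L3] = 70

step 1: P1: load  L6  ⟶  IE  (L6)  txn=BusRd  M[L6]=30
step 2: P0: store L2 := 10  ⟶  MI  (L2)  txn=BusRdX  M[L2]=20
step 3: P0: load  L6  ⟶  SS  (L6)  txn=BusRd  M[L6]=30
step 4: P0: store L6 := 60  ⟶  MI  (L6)  txn=BusUpgr  M[L6]=30
step 5: P0: load  L4  ⟶  EI  (L4)  txn=BusRd  M[L4]=40
step 6: P1: store L2 := 40  ⟶  IM  (L2)  txn=BusRdX+Flush  M[L2]=10
step 7: P1: store L2 := 86  ⟶  IM  (L2)  txn=∅  M[L2]=10
step 8: P0: load  L2  ⟶  SS  (L2)  txn=BusRd+Flush  M[L2]=86
step 9: P0: load  L4  ⟶  EI  (L4)  txn=∅  M[L4]=40
step 10: P1: store L5 := 86  ⟶  IM  (L5)  txn=BusRdX  M[L5]=70
step 11: P0: load  L1  ⟶  EI  (L1)  txn=BusRd  M[L1]=80
step 12: P1: store L6 := 50  ⟶  IM  (L6)  txn=BusRdX+Flush  M[L6]=60
step 13: P1: store L5 := 6  ⟶  IM  (L5)  txn=∅  M[L5]=70
step 14: P1: load  L3  ⟶  IE  (L3)  txn=BusRd  M[L3]=70
step 15: P0: load  L3  ⟶  SS  (L3)  txn=BusRd  M[L3]=70
step 16: P1: load  L6  ⟶  IM  (L6)  txn=∅  M[L6]=60
step 17: P0: store L4 := 56  ⟶  MI  (L4)  txn=∅  M[L4]=40
step 18: P0: store L4 := 41  ⟶  MI  (L4)  txn=∅  M[L4]=40
step 19: P1: load  L2  ⟶  SS  (L2)  txn=∅  M[L2]=86
step 20: P1: store L5 := 16  ⟶  IM  (L5)  txn=∅  M[L5]=70
step 21: P0: load  L0  ⟶  EI  (L0)  txn=BusRd  M[L0]=10
step 22: P1: load  L0  ⟶  SS  (L0)  txn=BusRd  M[L0]=10
step 23: P0: store L2 := 96  ⟶  MI  (L2)  txn=BusUpgr  M[L2]=86
step 24: P1: load  L3  ⟶  SS  (L3)  txn=∅  M[L3]=70
step 25: P1: load  L2  ⟶  SS  (L2)  txn=BusRd+Flush  M[L2]=96
step 26: P0: store L2 := 46  ⟶  MI  (L2)  txn=BusUpgr  M[L2]=96
step 27: P0: store L1 := 71  ⟶  MI  (L1)  txn=∅  M[L1]=80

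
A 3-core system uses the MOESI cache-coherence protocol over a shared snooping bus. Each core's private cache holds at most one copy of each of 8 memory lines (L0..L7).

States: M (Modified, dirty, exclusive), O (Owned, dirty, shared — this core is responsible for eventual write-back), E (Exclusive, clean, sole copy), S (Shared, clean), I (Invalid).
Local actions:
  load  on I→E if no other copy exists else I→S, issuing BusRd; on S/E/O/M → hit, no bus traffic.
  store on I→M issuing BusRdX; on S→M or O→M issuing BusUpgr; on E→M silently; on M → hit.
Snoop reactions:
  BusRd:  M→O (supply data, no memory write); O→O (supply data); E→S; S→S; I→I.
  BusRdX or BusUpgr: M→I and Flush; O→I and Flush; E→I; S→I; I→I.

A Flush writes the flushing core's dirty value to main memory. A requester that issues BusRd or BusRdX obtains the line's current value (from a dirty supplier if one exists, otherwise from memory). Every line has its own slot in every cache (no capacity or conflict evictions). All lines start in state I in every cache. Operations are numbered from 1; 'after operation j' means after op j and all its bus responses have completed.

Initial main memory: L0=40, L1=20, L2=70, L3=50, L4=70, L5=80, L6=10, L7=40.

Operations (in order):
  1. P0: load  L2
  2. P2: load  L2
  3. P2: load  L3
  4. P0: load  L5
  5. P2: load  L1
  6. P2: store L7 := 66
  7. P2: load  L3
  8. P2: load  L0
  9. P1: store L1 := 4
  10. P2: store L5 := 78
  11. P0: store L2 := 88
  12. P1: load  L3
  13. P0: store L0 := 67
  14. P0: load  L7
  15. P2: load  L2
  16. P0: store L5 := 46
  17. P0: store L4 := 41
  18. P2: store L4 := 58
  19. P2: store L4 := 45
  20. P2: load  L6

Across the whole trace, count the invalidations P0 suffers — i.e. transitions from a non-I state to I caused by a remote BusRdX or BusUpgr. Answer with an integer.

invalidations = 2

step 1: P0: load  L2  ⟶  EII  (L2)  txn=BusRd  M[L2]=70
step 2: P2: load  L2  ⟶  SIS  (L2)  txn=BusRd  M[L2]=70
step 3: P2: load  L3  ⟶  IIE  (L3)  txn=BusRd  M[L3]=50
step 4: P0: load  L5  ⟶  EII  (L5)  txn=BusRd  M[L5]=80
step 5: P2: load  L1  ⟶  IIE  (L1)  txn=BusRd  M[L1]=20
step 6: P2: store L7 := 66  ⟶  IIM  (L7)  txn=BusRdX  M[L7]=40
step 7: P2: load  L3  ⟶  IIE  (L3)  txn=∅  M[L3]=50
step 8: P2: load  L0  ⟶  IIE  (L0)  txn=BusRd  M[L0]=40
step 9: P1: store L1 := 4  ⟶  IMI  (L1)  txn=BusRdX  M[L1]=20
step 10: P2: store L5 := 78  ⟶  IIM  (L5)  txn=BusRdX  M[L5]=80
step 11: P0: store L2 := 88  ⟶  MII  (L2)  txn=BusUpgr  M[L2]=70
step 12: P1: load  L3  ⟶  ISS  (L3)  txn=BusRd  M[L3]=50
step 13: P0: store L0 := 67  ⟶  MII  (L0)  txn=BusRdX  M[L0]=40
step 14: P0: load  L7  ⟶  SIO  (L7)  txn=BusRd  M[L7]=40
step 15: P2: load  L2  ⟶  OIS  (L2)  txn=BusRd  M[L2]=70
step 16: P0: store L5 := 46  ⟶  MII  (L5)  txn=BusRdX+Flush  M[L5]=78
step 17: P0: store L4 := 41  ⟶  MII  (L4)  txn=BusRdX  M[L4]=70
step 18: P2: store L4 := 58  ⟶  IIM  (L4)  txn=BusRdX+Flush  M[L4]=41
step 19: P2: store L4 := 45  ⟶  IIM  (L4)  txn=∅  M[L4]=41
step 20: P2: load  L6  ⟶  IIE  (L6)  txn=BusRd  M[L6]=10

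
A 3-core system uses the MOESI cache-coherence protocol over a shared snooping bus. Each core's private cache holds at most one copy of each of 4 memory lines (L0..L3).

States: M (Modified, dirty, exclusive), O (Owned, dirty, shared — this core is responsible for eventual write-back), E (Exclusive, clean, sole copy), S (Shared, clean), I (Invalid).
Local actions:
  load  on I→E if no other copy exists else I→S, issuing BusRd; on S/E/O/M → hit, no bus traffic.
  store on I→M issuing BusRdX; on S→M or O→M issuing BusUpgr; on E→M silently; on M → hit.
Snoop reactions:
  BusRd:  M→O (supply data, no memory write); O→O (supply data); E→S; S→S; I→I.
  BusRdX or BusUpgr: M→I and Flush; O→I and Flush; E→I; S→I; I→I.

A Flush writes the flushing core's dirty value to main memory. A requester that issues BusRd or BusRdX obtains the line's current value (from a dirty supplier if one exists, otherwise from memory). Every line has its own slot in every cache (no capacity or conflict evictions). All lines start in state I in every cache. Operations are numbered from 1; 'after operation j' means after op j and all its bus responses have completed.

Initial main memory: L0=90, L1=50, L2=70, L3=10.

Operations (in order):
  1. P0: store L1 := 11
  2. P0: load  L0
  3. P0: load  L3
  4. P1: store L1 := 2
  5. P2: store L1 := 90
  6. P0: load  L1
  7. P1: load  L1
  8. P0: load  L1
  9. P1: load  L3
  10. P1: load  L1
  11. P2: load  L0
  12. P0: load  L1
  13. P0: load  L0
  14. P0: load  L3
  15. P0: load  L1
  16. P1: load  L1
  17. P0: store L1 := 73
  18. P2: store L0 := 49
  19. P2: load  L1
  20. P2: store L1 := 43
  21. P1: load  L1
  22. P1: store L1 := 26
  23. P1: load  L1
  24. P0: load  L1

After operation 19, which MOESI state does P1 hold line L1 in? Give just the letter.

state = I

1. P0: store L1 := 11  bus=[BusRdX]  L1: P0=M P1=I P2=I  mem[L1]=50
2. P0: load  L0  bus=[BusRd]  L0: P0=E P1=I P2=I  mem[L0]=90
3. P0: load  L3  bus=[BusRd]  L3: P0=E P1=I P2=I  mem[L3]=10
4. P1: store L1 := 2  bus=[BusRdX,Flush]  L1: P0=I P1=M P2=I  mem[L1]=11
5. P2: store L1 := 90  bus=[BusRdX,Flush]  L1: P0=I P1=I P2=M  mem[L1]=2
6. P0: load  L1  bus=[BusRd]  L1: P0=S P1=I P2=O  mem[L1]=2
7. P1: load  L1  bus=[BusRd]  L1: P0=S P1=S P2=O  mem[L1]=2
8. P0: load  L1  bus=[-]  L1: P0=S P1=S P2=O  mem[L1]=2
9. P1: load  L3  bus=[BusRd]  L3: P0=S P1=S P2=I  mem[L3]=10
10. P1: load  L1  bus=[-]  L1: P0=S P1=S P2=O  mem[L1]=2
11. P2: load  L0  bus=[BusRd]  L0: P0=S P1=I P2=S  mem[L0]=90
12. P0: load  L1  bus=[-]  L1: P0=S P1=S P2=O  mem[L1]=2
13. P0: load  L0  bus=[-]  L0: P0=S P1=I P2=S  mem[L0]=90
14. P0: load  L3  bus=[-]  L3: P0=S P1=S P2=I  mem[L3]=10
15. P0: load  L1  bus=[-]  L1: P0=S P1=S P2=O  mem[L1]=2
16. P1: load  L1  bus=[-]  L1: P0=S P1=S P2=O  mem[L1]=2
17. P0: store L1 := 73  bus=[BusUpgr,Flush]  L1: P0=M P1=I P2=I  mem[L1]=90
18. P2: store L0 := 49  bus=[BusUpgr]  L0: P0=I P1=I P2=M  mem[L0]=90
19. P2: load  L1  bus=[BusRd]  L1: P0=O P1=I P2=S  mem[L1]=90
20. P2: store L1 := 43  bus=[BusUpgr,Flush]  L1: P0=I P1=I P2=M  mem[L1]=73
21. P1: load  L1  bus=[BusRd]  L1: P0=I P1=S P2=O  mem[L1]=73
22. P1: store L1 := 26  bus=[BusUpgr,Flush]  L1: P0=I P1=M P2=I  mem[L1]=43
23. P1: load  L1  bus=[-]  L1: P0=I P1=M P2=I  mem[L1]=43
24. P0: load  L1  bus=[BusRd]  L1: P0=S P1=O P2=I  mem[L1]=43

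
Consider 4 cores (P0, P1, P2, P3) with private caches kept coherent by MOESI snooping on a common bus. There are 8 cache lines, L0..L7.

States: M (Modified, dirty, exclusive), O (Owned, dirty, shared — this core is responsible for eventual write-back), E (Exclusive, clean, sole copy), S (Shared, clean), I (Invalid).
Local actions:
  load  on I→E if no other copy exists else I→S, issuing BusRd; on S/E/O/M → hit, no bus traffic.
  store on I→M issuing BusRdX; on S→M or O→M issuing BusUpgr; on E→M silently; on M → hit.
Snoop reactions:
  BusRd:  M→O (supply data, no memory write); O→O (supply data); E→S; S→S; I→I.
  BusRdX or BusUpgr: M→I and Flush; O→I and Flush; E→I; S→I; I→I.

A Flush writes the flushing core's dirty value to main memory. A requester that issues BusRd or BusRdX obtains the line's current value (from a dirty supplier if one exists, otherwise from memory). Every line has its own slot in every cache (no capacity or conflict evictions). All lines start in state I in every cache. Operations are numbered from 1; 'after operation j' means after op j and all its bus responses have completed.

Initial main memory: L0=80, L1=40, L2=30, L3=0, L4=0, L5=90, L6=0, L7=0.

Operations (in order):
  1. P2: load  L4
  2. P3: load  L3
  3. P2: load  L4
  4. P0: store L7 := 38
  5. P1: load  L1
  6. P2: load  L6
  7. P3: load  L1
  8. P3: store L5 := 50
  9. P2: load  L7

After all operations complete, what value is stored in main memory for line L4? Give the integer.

memory[L4] = 0

  op1 P2: load  L4 → I/I/E/I on L4; bus BusRd; mem=0
  op2 P3: load  L3 → I/I/I/E on L3; bus BusRd; mem=0
  op3 P2: load  L4 → I/I/E/I on L4; bus (none); mem=0
  op4 P0: store L7 := 38 → M/I/I/I on L7; bus BusRdX; mem=0
  op5 P1: load  L1 → I/E/I/I on L1; bus BusRd; mem=40
  op6 P2: load  L6 → I/I/E/I on L6; bus BusRd; mem=0
  op7 P3: load  L1 → I/S/I/S on L1; bus BusRd; mem=40
  op8 P3: store L5 := 50 → I/I/I/M on L5; bus BusRdX; mem=90
  op9 P2: load  L7 → O/I/S/I on L7; bus BusRd; mem=0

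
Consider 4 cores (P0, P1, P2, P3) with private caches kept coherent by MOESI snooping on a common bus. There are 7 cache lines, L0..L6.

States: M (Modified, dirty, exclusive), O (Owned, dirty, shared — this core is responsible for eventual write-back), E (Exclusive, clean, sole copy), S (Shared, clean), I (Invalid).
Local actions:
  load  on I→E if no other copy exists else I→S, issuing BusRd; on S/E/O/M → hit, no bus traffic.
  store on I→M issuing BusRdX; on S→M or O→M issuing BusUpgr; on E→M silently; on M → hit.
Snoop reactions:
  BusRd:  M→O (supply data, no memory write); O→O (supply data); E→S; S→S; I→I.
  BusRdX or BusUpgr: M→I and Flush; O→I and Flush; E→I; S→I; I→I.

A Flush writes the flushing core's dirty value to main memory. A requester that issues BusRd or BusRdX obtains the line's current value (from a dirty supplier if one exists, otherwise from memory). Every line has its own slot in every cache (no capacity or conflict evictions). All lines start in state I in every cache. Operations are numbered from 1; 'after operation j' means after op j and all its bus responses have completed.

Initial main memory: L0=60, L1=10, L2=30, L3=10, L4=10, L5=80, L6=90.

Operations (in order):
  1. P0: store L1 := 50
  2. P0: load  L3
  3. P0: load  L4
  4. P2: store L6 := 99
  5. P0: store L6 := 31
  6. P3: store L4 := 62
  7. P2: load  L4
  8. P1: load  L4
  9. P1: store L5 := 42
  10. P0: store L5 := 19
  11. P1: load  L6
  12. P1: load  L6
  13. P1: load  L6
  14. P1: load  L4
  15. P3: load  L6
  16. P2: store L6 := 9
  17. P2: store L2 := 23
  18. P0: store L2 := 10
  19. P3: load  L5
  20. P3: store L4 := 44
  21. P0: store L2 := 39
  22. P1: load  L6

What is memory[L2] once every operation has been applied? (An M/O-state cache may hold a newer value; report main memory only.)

memory[L2] = 23

1. P0: store L1 := 50  bus=[BusRdX]  L1: P0=M P1=I P2=I P3=I  mem[L1]=10
2. P0: load  L3  bus=[BusRd]  L3: P0=E P1=I P2=I P3=I  mem[L3]=10
3. P0: load  L4  bus=[BusRd]  L4: P0=E P1=I P2=I P3=I  mem[L4]=10
4. P2: store L6 := 99  bus=[BusRdX]  L6: P0=I P1=I P2=M P3=I  mem[L6]=90
5. P0: store L6 := 31  bus=[BusRdX,Flush]  L6: P0=M P1=I P2=I P3=I  mem[L6]=99
6. P3: store L4 := 62  bus=[BusRdX]  L4: P0=I P1=I P2=I P3=M  mem[L4]=10
7. P2: load  L4  bus=[BusRd]  L4: P0=I P1=I P2=S P3=O  mem[L4]=10
8. P1: load  L4  bus=[BusRd]  L4: P0=I P1=S P2=S P3=O  mem[L4]=10
9. P1: store L5 := 42  bus=[BusRdX]  L5: P0=I P1=M P2=I P3=I  mem[L5]=80
10. P0: store L5 := 19  bus=[BusRdX,Flush]  L5: P0=M P1=I P2=I P3=I  mem[L5]=42
11. P1: load  L6  bus=[BusRd]  L6: P0=O P1=S P2=I P3=I  mem[L6]=99
12. P1: load  L6  bus=[-]  L6: P0=O P1=S P2=I P3=I  mem[L6]=99
13. P1: load  L6  bus=[-]  L6: P0=O P1=S P2=I P3=I  mem[L6]=99
14. P1: load  L4  bus=[-]  L4: P0=I P1=S P2=S P3=O  mem[L4]=10
15. P3: load  L6  bus=[BusRd]  L6: P0=O P1=S P2=I P3=S  mem[L6]=99
16. P2: store L6 := 9  bus=[BusRdX,Flush]  L6: P0=I P1=I P2=M P3=I  mem[L6]=31
17. P2: store L2 := 23  bus=[BusRdX]  L2: P0=I P1=I P2=M P3=I  mem[L2]=30
18. P0: store L2 := 10  bus=[BusRdX,Flush]  L2: P0=M P1=I P2=I P3=I  mem[L2]=23
19. P3: load  L5  bus=[BusRd]  L5: P0=O P1=I P2=I P3=S  mem[L5]=42
20. P3: store L4 := 44  bus=[BusUpgr]  L4: P0=I P1=I P2=I P3=M  mem[L4]=10
21. P0: store L2 := 39  bus=[-]  L2: P0=M P1=I P2=I P3=I  mem[L2]=23
22. P1: load  L6  bus=[BusRd]  L6: P0=I P1=S P2=O P3=I  mem[L6]=31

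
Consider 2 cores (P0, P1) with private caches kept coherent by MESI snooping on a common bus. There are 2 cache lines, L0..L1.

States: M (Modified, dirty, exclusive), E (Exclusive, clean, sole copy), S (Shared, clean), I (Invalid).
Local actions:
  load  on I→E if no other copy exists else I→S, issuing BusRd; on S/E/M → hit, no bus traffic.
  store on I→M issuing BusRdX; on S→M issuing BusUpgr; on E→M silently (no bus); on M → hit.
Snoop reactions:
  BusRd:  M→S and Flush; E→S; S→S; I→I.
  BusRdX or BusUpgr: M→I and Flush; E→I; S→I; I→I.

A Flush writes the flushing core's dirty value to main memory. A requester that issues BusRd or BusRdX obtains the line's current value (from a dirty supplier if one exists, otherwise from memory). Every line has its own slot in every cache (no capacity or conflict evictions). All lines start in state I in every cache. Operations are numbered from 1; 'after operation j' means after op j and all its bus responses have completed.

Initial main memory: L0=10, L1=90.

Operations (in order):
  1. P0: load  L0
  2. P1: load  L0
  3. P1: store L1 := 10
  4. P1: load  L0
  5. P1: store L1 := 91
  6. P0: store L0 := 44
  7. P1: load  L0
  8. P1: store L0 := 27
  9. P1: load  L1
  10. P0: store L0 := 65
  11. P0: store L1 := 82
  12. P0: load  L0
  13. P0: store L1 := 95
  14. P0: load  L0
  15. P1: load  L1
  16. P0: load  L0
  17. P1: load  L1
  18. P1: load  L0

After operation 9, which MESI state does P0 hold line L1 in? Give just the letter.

  op1 P0: load  L0 → E/I on L0; bus BusRd; mem=10
  op2 P1: load  L0 → S/S on L0; bus BusRd; mem=10
  op3 P1: store L1 := 10 → I/M on L1; bus BusRdX; mem=90
  op4 P1: load  L0 → S/S on L0; bus (none); mem=10
  op5 P1: store L1 := 91 → I/M on L1; bus (none); mem=90
  op6 P0: store L0 := 44 → M/I on L0; bus BusUpgr; mem=10
  op7 P1: load  L0 → S/S on L0; bus BusRd Flush; mem=44
  op8 P1: store L0 := 27 → I/M on L0; bus BusUpgr; mem=44
  op9 P1: load  L1 → I/M on L1; bus (none); mem=90
  op10 P0: store L0 := 65 → M/I on L0; bus BusRdX Flush; mem=27
  op11 P0: store L1 := 82 → M/I on L1; bus BusRdX Flush; mem=91
  op12 P0: load  L0 → M/I on L0; bus (none); mem=27
  op13 P0: store L1 := 95 → M/I on L1; bus (none); mem=91
  op14 P0: load  L0 → M/I on L0; bus (none); mem=27
  op15 P1: load  L1 → S/S on L1; bus BusRd Flush; mem=95
  op16 P0: load  L0 → M/I on L0; bus (none); mem=27
  op17 P1: load  L1 → S/S on L1; bus (none); mem=95
  op18 P1: load  L0 → S/S on L0; bus BusRd Flush; mem=65

state = I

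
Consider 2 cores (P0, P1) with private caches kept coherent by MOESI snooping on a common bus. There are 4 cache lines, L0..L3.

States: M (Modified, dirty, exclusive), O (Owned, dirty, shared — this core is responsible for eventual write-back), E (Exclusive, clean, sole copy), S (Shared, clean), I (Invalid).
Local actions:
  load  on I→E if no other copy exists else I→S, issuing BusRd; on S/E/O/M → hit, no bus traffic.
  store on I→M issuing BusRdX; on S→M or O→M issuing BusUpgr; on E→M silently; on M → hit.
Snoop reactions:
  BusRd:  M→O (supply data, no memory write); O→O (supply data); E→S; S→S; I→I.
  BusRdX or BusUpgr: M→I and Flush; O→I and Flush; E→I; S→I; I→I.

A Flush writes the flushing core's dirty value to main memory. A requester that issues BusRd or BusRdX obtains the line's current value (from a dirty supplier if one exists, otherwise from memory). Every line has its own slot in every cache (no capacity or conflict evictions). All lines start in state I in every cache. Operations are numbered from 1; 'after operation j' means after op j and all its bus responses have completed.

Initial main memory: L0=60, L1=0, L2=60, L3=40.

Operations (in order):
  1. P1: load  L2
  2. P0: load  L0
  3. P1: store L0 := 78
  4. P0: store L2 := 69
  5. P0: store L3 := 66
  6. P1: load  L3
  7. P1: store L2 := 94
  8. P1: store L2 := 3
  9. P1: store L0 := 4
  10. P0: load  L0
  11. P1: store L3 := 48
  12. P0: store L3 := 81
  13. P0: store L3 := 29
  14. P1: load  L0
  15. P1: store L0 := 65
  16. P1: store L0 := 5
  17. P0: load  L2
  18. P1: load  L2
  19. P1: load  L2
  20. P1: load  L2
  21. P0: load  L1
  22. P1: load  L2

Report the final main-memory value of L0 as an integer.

1. P1: load  L2  bus=[BusRd]  L2: P0=I P1=E  mem[L2]=60
2. P0: load  L0  bus=[BusRd]  L0: P0=E P1=I  mem[L0]=60
3. P1: store L0 := 78  bus=[BusRdX]  L0: P0=I P1=M  mem[L0]=60
4. P0: store L2 := 69  bus=[BusRdX]  L2: P0=M P1=I  mem[L2]=60
5. P0: store L3 := 66  bus=[BusRdX]  L3: P0=M P1=I  mem[L3]=40
6. P1: load  L3  bus=[BusRd]  L3: P0=O P1=S  mem[L3]=40
7. P1: store L2 := 94  bus=[BusRdX,Flush]  L2: P0=I P1=M  mem[L2]=69
8. P1: store L2 := 3  bus=[-]  L2: P0=I P1=M  mem[L2]=69
9. P1: store L0 := 4  bus=[-]  L0: P0=I P1=M  mem[L0]=60
10. P0: load  L0  bus=[BusRd]  L0: P0=S P1=O  mem[L0]=60
11. P1: store L3 := 48  bus=[BusUpgr,Flush]  L3: P0=I P1=M  mem[L3]=66
12. P0: store L3 := 81  bus=[BusRdX,Flush]  L3: P0=M P1=I  mem[L3]=48
13. P0: store L3 := 29  bus=[-]  L3: P0=M P1=I  mem[L3]=48
14. P1: load  L0  bus=[-]  L0: P0=S P1=O  mem[L0]=60
15. P1: store L0 := 65  bus=[BusUpgr]  L0: P0=I P1=M  mem[L0]=60
16. P1: store L0 := 5  bus=[-]  L0: P0=I P1=M  mem[L0]=60
17. P0: load  L2  bus=[BusRd]  L2: P0=S P1=O  mem[L2]=69
18. P1: load  L2  bus=[-]  L2: P0=S P1=O  mem[L2]=69
19. P1: load  L2  bus=[-]  L2: P0=S P1=O  mem[L2]=69
20. P1: load  L2  bus=[-]  L2: P0=S P1=O  mem[L2]=69
21. P0: load  L1  bus=[BusRd]  L1: P0=E P1=I  mem[L1]=0
22. P1: load  L2  bus=[-]  L2: P0=S P1=O  mem[L2]=69

memory[L0] = 60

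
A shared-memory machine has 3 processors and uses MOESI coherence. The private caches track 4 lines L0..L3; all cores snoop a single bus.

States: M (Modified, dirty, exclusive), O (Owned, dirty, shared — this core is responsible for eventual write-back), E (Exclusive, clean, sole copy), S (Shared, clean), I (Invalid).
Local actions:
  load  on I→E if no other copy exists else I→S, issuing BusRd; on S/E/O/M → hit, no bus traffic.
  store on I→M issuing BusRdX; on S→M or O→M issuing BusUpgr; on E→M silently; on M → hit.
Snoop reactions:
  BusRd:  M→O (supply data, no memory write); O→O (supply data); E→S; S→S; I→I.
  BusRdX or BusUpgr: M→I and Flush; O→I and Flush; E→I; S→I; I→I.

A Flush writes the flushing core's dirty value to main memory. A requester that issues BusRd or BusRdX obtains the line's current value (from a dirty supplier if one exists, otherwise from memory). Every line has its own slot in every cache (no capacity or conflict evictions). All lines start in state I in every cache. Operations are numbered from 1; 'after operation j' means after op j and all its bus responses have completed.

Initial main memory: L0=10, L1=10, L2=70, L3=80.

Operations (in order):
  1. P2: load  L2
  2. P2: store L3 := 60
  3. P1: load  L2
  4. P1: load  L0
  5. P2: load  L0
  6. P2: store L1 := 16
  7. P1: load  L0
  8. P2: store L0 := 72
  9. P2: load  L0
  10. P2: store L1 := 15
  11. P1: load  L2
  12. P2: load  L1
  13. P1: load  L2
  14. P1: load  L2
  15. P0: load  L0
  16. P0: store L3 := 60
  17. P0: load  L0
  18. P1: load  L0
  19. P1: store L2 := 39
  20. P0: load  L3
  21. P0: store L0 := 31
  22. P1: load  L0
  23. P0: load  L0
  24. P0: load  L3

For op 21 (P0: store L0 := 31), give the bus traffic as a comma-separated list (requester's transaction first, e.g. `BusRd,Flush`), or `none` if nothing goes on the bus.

  op1 P2: load  L2 → I/I/E on L2; bus BusRd; mem=70
  op2 P2: store L3 := 60 → I/I/M on L3; bus BusRdX; mem=80
  op3 P1: load  L2 → I/S/S on L2; bus BusRd; mem=70
  op4 P1: load  L0 → I/E/I on L0; bus BusRd; mem=10
  op5 P2: load  L0 → I/S/S on L0; bus BusRd; mem=10
  op6 P2: store L1 := 16 → I/I/M on L1; bus BusRdX; mem=10
  op7 P1: load  L0 → I/S/S on L0; bus (none); mem=10
  op8 P2: store L0 := 72 → I/I/M on L0; bus BusUpgr; mem=10
  op9 P2: load  L0 → I/I/M on L0; bus (none); mem=10
  op10 P2: store L1 := 15 → I/I/M on L1; bus (none); mem=10
  op11 P1: load  L2 → I/S/S on L2; bus (none); mem=70
  op12 P2: load  L1 → I/I/M on L1; bus (none); mem=10
  op13 P1: load  L2 → I/S/S on L2; bus (none); mem=70
  op14 P1: load  L2 → I/S/S on L2; bus (none); mem=70
  op15 P0: load  L0 → S/I/O on L0; bus BusRd; mem=10
  op16 P0: store L3 := 60 → M/I/I on L3; bus BusRdX Flush; mem=60
  op17 P0: load  L0 → S/I/O on L0; bus (none); mem=10
  op18 P1: load  L0 → S/S/O on L0; bus BusRd; mem=10
  op19 P1: store L2 := 39 → I/M/I on L2; bus BusUpgr; mem=70
  op20 P0: load  L3 → M/I/I on L3; bus (none); mem=60
  op21 P0: store L0 := 31 → M/I/I on L0; bus BusUpgr Flush; mem=72
  op22 P1: load  L0 → O/S/I on L0; bus BusRd; mem=72
  op23 P0: load  L0 → O/S/I on L0; bus (none); mem=72
  op24 P0: load  L3 → M/I/I on L3; bus (none); mem=60

bus = BusUpgr,Flush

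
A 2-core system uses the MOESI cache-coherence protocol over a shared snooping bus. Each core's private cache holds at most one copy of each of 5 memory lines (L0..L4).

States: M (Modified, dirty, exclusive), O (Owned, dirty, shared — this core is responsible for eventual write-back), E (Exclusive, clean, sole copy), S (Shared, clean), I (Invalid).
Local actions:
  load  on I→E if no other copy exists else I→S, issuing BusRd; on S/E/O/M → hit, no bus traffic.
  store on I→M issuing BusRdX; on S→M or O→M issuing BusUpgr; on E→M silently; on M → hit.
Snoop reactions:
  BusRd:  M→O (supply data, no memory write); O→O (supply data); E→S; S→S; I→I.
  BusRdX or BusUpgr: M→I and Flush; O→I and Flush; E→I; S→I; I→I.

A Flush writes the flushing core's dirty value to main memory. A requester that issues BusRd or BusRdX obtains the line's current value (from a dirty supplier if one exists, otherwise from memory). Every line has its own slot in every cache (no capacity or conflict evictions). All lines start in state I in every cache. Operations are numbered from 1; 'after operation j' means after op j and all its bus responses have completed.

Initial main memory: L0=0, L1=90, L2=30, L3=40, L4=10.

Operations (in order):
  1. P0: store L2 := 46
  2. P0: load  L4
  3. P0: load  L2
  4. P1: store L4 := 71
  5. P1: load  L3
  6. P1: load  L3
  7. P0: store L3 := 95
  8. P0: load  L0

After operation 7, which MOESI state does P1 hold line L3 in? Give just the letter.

state = I

  op1 P0: store L2 := 46 → M/I on L2; bus BusRdX; mem=30
  op2 P0: load  L4 → E/I on L4; bus BusRd; mem=10
  op3 P0: load  L2 → M/I on L2; bus (none); mem=30
  op4 P1: store L4 := 71 → I/M on L4; bus BusRdX; mem=10
  op5 P1: load  L3 → I/E on L3; bus BusRd; mem=40
  op6 P1: load  L3 → I/E on L3; bus (none); mem=40
  op7 P0: store L3 := 95 → M/I on L3; bus BusRdX; mem=40
  op8 P0: load  L0 → E/I on L0; bus BusRd; mem=0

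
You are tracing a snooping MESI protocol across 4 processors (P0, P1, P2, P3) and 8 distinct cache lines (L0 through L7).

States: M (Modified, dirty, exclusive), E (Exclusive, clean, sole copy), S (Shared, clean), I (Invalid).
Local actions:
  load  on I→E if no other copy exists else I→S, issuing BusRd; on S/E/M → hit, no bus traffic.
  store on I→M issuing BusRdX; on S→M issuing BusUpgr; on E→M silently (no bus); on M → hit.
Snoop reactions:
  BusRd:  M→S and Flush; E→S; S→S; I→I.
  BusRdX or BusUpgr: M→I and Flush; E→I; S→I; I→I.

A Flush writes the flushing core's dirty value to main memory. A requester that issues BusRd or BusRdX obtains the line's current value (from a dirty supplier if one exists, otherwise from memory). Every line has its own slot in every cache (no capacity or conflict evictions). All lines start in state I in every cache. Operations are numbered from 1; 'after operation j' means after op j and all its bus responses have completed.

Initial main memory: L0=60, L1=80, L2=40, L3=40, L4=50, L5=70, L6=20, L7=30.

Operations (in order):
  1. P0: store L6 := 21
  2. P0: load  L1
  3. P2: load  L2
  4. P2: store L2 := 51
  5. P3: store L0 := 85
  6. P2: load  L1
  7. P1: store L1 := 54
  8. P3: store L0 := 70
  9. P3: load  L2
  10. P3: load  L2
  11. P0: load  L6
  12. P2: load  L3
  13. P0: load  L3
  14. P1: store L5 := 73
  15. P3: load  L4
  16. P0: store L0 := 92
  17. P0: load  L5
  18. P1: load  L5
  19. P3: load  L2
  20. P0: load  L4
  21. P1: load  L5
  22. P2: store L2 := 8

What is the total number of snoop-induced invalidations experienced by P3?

invalidations = 2

[1] P0: store L6 := 21 | P0:M(21), P1:I, P2:I, P3:I | bus: BusRdX
[2] P0: load  L1 | P0:E(80), P1:I, P2:I, P3:I | bus: BusRd
[3] P2: load  L2 | P0:I, P1:I, P2:E(40), P3:I | bus: BusRd
[4] P2: store L2 := 51 | P0:I, P1:I, P2:M(51), P3:I | bus: none
[5] P3: store L0 := 85 | P0:I, P1:I, P2:I, P3:M(85) | bus: BusRdX
[6] P2: load  L1 | P0:S(80), P1:I, P2:S(80), P3:I | bus: BusRd
[7] P1: store L1 := 54 | P0:I, P1:M(54), P2:I, P3:I | bus: BusRdX
[8] P3: store L0 := 70 | P0:I, P1:I, P2:I, P3:M(70) | bus: none
[9] P3: load  L2 | P0:I, P1:I, P2:S(51), P3:S(51) | bus: BusRd,Flush
[10] P3: load  L2 | P0:I, P1:I, P2:S(51), P3:S(51) | bus: none
[11] P0: load  L6 | P0:M(21), P1:I, P2:I, P3:I | bus: none
[12] P2: load  L3 | P0:I, P1:I, P2:E(40), P3:I | bus: BusRd
[13] P0: load  L3 | P0:S(40), P1:I, P2:S(40), P3:I | bus: BusRd
[14] P1: store L5 := 73 | P0:I, P1:M(73), P2:I, P3:I | bus: BusRdX
[15] P3: load  L4 | P0:I, P1:I, P2:I, P3:E(50) | bus: BusRd
[16] P0: store L0 := 92 | P0:M(92), P1:I, P2:I, P3:I | bus: BusRdX,Flush
[17] P0: load  L5 | P0:S(73), P1:S(73), P2:I, P3:I | bus: BusRd,Flush
[18] P1: load  L5 | P0:S(73), P1:S(73), P2:I, P3:I | bus: none
[19] P3: load  L2 | P0:I, P1:I, P2:S(51), P3:S(51) | bus: none
[20] P0: load  L4 | P0:S(50), P1:I, P2:I, P3:S(50) | bus: BusRd
[21] P1: load  L5 | P0:S(73), P1:S(73), P2:I, P3:I | bus: none
[22] P2: store L2 := 8 | P0:I, P1:I, P2:M(8), P3:I | bus: BusUpgr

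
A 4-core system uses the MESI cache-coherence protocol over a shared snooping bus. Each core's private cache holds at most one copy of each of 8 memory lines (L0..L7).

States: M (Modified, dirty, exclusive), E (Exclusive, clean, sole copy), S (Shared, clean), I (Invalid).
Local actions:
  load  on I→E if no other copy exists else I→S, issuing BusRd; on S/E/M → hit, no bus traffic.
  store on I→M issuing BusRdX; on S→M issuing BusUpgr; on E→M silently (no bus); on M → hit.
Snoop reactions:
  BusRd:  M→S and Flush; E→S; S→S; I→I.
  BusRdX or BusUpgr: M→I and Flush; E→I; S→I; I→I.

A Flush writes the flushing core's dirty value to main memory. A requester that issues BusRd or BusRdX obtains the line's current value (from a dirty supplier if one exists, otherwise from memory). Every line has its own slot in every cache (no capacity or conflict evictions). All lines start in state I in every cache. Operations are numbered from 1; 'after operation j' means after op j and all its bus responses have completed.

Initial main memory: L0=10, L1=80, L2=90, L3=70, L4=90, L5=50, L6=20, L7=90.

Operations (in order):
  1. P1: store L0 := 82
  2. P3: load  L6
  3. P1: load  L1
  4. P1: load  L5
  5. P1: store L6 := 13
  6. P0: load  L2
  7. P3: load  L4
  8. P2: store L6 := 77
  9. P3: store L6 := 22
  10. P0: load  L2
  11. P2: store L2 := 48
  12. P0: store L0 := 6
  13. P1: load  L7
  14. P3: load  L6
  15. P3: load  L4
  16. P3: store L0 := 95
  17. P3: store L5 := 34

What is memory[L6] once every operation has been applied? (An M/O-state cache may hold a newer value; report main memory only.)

memory[L6] = 77

1. P1: store L0 := 82  bus=[BusRdX]  L0: P0=I P1=M P2=I P3=I  mem[L0]=10
2. P3: load  L6  bus=[BusRd]  L6: P0=I P1=I P2=I P3=E  mem[L6]=20
3. P1: load  L1  bus=[BusRd]  L1: P0=I P1=E P2=I P3=I  mem[L1]=80
4. P1: load  L5  bus=[BusRd]  L5: P0=I P1=E P2=I P3=I  mem[L5]=50
5. P1: store L6 := 13  bus=[BusRdX]  L6: P0=I P1=M P2=I P3=I  mem[L6]=20
6. P0: load  L2  bus=[BusRd]  L2: P0=E P1=I P2=I P3=I  mem[L2]=90
7. P3: load  L4  bus=[BusRd]  L4: P0=I P1=I P2=I P3=E  mem[L4]=90
8. P2: store L6 := 77  bus=[BusRdX,Flush]  L6: P0=I P1=I P2=M P3=I  mem[L6]=13
9. P3: store L6 := 22  bus=[BusRdX,Flush]  L6: P0=I P1=I P2=I P3=M  mem[L6]=77
10. P0: load  L2  bus=[-]  L2: P0=E P1=I P2=I P3=I  mem[L2]=90
11. P2: store L2 := 48  bus=[BusRdX]  L2: P0=I P1=I P2=M P3=I  mem[L2]=90
12. P0: store L0 := 6  bus=[BusRdX,Flush]  L0: P0=M P1=I P2=I P3=I  mem[L0]=82
13. P1: load  L7  bus=[BusRd]  L7: P0=I P1=E P2=I P3=I  mem[L7]=90
14. P3: load  L6  bus=[-]  L6: P0=I P1=I P2=I P3=M  mem[L6]=77
15. P3: load  L4  bus=[-]  L4: P0=I P1=I P2=I P3=E  mem[L4]=90
16. P3: store L0 := 95  bus=[BusRdX,Flush]  L0: P0=I P1=I P2=I P3=M  mem[L0]=6
17. P3: store L5 := 34  bus=[BusRdX]  L5: P0=I P1=I P2=I P3=M  mem[L5]=50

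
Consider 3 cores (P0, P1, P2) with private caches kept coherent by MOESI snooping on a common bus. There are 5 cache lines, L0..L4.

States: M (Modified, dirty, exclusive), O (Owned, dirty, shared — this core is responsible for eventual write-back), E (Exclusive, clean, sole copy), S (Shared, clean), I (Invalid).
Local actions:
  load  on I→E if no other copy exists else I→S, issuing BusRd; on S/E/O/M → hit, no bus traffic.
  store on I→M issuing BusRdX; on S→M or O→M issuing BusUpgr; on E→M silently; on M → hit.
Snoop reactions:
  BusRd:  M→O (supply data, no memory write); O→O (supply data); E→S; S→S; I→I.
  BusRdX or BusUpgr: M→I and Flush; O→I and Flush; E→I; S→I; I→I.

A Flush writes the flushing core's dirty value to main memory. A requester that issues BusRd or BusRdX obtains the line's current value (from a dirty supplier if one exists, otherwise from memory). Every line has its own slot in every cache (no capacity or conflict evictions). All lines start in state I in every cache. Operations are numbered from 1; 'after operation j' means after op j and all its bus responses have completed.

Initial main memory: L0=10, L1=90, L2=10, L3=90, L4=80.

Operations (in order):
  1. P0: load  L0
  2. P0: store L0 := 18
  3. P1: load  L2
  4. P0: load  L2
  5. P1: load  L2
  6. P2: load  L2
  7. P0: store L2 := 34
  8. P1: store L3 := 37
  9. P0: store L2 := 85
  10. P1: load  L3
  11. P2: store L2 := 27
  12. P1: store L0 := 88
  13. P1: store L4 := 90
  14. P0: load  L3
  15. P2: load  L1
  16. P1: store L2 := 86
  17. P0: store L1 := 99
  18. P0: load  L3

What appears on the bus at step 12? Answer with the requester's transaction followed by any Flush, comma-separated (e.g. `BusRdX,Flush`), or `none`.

bus = BusRdX,Flush

1. P0: load  L0  bus=[BusRd]  L0: P0=E P1=I P2=I  mem[L0]=10
2. P0: store L0 := 18  bus=[-]  L0: P0=M P1=I P2=I  mem[L0]=10
3. P1: load  L2  bus=[BusRd]  L2: P0=I P1=E P2=I  mem[L2]=10
4. P0: load  L2  bus=[BusRd]  L2: P0=S P1=S P2=I  mem[L2]=10
5. P1: load  L2  bus=[-]  L2: P0=S P1=S P2=I  mem[L2]=10
6. P2: load  L2  bus=[BusRd]  L2: P0=S P1=S P2=S  mem[L2]=10
7. P0: store L2 := 34  bus=[BusUpgr]  L2: P0=M P1=I P2=I  mem[L2]=10
8. P1: store L3 := 37  bus=[BusRdX]  L3: P0=I P1=M P2=I  mem[L3]=90
9. P0: store L2 := 85  bus=[-]  L2: P0=M P1=I P2=I  mem[L2]=10
10. P1: load  L3  bus=[-]  L3: P0=I P1=M P2=I  mem[L3]=90
11. P2: store L2 := 27  bus=[BusRdX,Flush]  L2: P0=I P1=I P2=M  mem[L2]=85
12. P1: store L0 := 88  bus=[BusRdX,Flush]  L0: P0=I P1=M P2=I  mem[L0]=18
13. P1: store L4 := 90  bus=[BusRdX]  L4: P0=I P1=M P2=I  mem[L4]=80
14. P0: load  L3  bus=[BusRd]  L3: P0=S P1=O P2=I  mem[L3]=90
15. P2: load  L1  bus=[BusRd]  L1: P0=I P1=I P2=E  mem[L1]=90
16. P1: store L2 := 86  bus=[BusRdX,Flush]  L2: P0=I P1=M P2=I  mem[L2]=27
17. P0: store L1 := 99  bus=[BusRdX]  L1: P0=M P1=I P2=I  mem[L1]=90
18. P0: load  L3  bus=[-]  L3: P0=S P1=O P2=I  mem[L3]=90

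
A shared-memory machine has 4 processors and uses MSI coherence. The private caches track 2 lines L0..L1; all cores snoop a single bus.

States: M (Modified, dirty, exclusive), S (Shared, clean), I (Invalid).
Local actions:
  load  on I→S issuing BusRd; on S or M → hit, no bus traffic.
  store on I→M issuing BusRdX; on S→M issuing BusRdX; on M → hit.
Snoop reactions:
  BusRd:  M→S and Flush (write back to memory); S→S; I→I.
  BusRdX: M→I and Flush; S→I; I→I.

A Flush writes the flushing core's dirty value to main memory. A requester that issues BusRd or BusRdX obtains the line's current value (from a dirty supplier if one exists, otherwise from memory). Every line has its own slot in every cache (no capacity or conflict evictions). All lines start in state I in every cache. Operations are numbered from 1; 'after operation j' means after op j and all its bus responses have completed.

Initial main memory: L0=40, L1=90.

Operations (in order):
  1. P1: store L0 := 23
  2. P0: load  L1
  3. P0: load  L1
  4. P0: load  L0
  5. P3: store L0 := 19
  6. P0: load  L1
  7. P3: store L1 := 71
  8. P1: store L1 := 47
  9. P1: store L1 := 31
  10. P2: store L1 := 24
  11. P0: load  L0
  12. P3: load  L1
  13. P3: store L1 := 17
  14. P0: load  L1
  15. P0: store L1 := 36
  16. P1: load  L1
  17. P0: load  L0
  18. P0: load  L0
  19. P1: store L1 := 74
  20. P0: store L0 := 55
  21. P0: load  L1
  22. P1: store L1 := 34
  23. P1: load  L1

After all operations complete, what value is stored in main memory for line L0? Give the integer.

memory[L0] = 19

  op1 P1: store L0 := 23 → I/M/I/I on L0; bus BusRdX; mem=40
  op2 P0: load  L1 → S/I/I/I on L1; bus BusRd; mem=90
  op3 P0: load  L1 → S/I/I/I on L1; bus (none); mem=90
  op4 P0: load  L0 → S/S/I/I on L0; bus BusRd Flush; mem=23
  op5 P3: store L0 := 19 → I/I/I/M on L0; bus BusRdX; mem=23
  op6 P0: load  L1 → S/I/I/I on L1; bus (none); mem=90
  op7 P3: store L1 := 71 → I/I/I/M on L1; bus BusRdX; mem=90
  op8 P1: store L1 := 47 → I/M/I/I on L1; bus BusRdX Flush; mem=71
  op9 P1: store L1 := 31 → I/M/I/I on L1; bus (none); mem=71
  op10 P2: store L1 := 24 → I/I/M/I on L1; bus BusRdX Flush; mem=31
  op11 P0: load  L0 → S/I/I/S on L0; bus BusRd Flush; mem=19
  op12 P3: load  L1 → I/I/S/S on L1; bus BusRd Flush; mem=24
  op13 P3: store L1 := 17 → I/I/I/M on L1; bus BusRdX; mem=24
  op14 P0: load  L1 → S/I/I/S on L1; bus BusRd Flush; mem=17
  op15 P0: store L1 := 36 → M/I/I/I on L1; bus BusRdX; mem=17
  op16 P1: load  L1 → S/S/I/I on L1; bus BusRd Flush; mem=36
  op17 P0: load  L0 → S/I/I/S on L0; bus (none); mem=19
  op18 P0: load  L0 → S/I/I/S on L0; bus (none); mem=19
  op19 P1: store L1 := 74 → I/M/I/I on L1; bus BusRdX; mem=36
  op20 P0: store L0 := 55 → M/I/I/I on L0; bus BusRdX; mem=19
  op21 P0: load  L1 → S/S/I/I on L1; bus BusRd Flush; mem=74
  op22 P1: store L1 := 34 → I/M/I/I on L1; bus BusRdX; mem=74
  op23 P1: load  L1 → I/M/I/I on L1; bus (none); mem=74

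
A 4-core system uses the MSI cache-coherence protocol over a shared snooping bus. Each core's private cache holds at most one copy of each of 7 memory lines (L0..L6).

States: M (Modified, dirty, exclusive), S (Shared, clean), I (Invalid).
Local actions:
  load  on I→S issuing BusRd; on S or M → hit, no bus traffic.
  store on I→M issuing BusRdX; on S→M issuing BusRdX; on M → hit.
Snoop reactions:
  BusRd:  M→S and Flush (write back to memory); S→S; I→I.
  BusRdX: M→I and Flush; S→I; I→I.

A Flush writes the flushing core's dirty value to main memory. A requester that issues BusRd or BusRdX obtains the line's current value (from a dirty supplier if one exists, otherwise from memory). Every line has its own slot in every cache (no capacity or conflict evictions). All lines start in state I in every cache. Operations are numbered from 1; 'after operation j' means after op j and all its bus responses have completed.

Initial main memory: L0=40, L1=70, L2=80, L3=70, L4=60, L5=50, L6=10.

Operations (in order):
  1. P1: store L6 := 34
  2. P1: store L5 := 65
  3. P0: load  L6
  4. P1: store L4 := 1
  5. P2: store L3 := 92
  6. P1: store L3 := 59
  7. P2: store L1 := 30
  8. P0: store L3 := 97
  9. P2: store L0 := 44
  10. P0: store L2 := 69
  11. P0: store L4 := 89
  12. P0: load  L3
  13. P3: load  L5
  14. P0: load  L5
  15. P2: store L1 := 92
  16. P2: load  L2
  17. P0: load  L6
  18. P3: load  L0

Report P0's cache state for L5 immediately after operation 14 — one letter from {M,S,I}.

step 1: P1: store L6 := 34  ⟶  IMII  (L6)  txn=BusRdX  M[L6]=10
step 2: P1: store L5 := 65  ⟶  IMII  (L5)  txn=BusRdX  M[L5]=50
step 3: P0: load  L6  ⟶  SSII  (L6)  txn=BusRd+Flush  M[L6]=34
step 4: P1: store L4 := 1  ⟶  IMII  (L4)  txn=BusRdX  M[L4]=60
step 5: P2: store L3 := 92  ⟶  IIMI  (L3)  txn=BusRdX  M[L3]=70
step 6: P1: store L3 := 59  ⟶  IMII  (L3)  txn=BusRdX+Flush  M[L3]=92
step 7: P2: store L1 := 30  ⟶  IIMI  (L1)  txn=BusRdX  M[L1]=70
step 8: P0: store L3 := 97  ⟶  MIII  (L3)  txn=BusRdX+Flush  M[L3]=59
step 9: P2: store L0 := 44  ⟶  IIMI  (L0)  txn=BusRdX  M[L0]=40
step 10: P0: store L2 := 69  ⟶  MIII  (L2)  txn=BusRdX  M[L2]=80
step 11: P0: store L4 := 89  ⟶  MIII  (L4)  txn=BusRdX+Flush  M[L4]=1
step 12: P0: load  L3  ⟶  MIII  (L3)  txn=∅  M[L3]=59
step 13: P3: load  L5  ⟶  ISIS  (L5)  txn=BusRd+Flush  M[L5]=65
step 14: P0: load  L5  ⟶  SSIS  (L5)  txn=BusRd  M[L5]=65
step 15: P2: store L1 := 92  ⟶  IIMI  (L1)  txn=∅  M[L1]=70
step 16: P2: load  L2  ⟶  SISI  (L2)  txn=BusRd+Flush  M[L2]=69
step 17: P0: load  L6  ⟶  SSII  (L6)  txn=∅  M[L6]=34
step 18: P3: load  L0  ⟶  IISS  (L0)  txn=BusRd+Flush  M[L0]=44

state = S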